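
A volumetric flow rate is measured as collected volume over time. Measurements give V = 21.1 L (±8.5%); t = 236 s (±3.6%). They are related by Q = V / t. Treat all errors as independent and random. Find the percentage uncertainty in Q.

9.23%

Products/powers → add relative errors in quadrature, weighted by exponent:
  (1·δV/V)² = (1×0.0850)² = 0.00723;  (-1·δt/t)² = (-1×0.0360)² = 0.00130
δQ/Q = √(0.00852) = 0.0923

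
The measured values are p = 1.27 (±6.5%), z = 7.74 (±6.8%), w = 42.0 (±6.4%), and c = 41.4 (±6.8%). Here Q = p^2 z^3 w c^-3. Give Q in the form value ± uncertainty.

0.443 ± 0.143

Since Q is a product/quotient, work with relative uncertainties:
  (2·δp/p)² = (2×0.0650)² = 0.0169;  (3·δz/z)² = (3×0.0680)² = 0.0416;  (1·δw/w)² = (1×0.0640)² = 0.00410;  (-3·δc/c)² = (-3×0.0680)² = 0.0416
δQ/Q = √(0.104) = 0.323
Q = 0.443, so δQ = 0.323 × 0.443 = 0.143.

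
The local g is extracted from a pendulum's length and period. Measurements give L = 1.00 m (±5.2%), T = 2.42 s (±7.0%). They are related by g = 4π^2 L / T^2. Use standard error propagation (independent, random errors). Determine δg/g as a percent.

Each factor contributes (exponent × relative error)² to (δg/g)²:
  (1·δL/L)² = (1×0.0520)² = 0.00270;  (-2·δT/T)² = (-2×0.0700)² = 0.0196
δg/g = √(0.0223) = 0.149

14.9%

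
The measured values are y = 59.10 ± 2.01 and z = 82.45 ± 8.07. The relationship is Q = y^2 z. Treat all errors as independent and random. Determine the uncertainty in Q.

34300

Products/powers → add relative errors in quadrature, weighted by exponent:
  (2·δy/y)² = (2×0.0340)² = 0.00463;  (1·δz/z)² = (1×0.0979)² = 0.00958
δQ/Q = √(0.0142) = 0.119
Q = 288000, so δQ = 0.119 × 288000 = 34300.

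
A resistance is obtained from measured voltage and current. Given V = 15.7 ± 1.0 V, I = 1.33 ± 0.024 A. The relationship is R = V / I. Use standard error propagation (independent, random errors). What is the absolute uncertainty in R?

R is a product of powers, so relative uncertainties combine in quadrature:
  (1·δV/V)² = (1×0.0637)² = 0.00406;  (-1·δI/I)² = (-1×0.0180)² = 0.000326
δR/R = √(0.00438) = 0.0662
R = 11.8 Ω, so δR = 0.0662 × 11.8 = 0.781 Ω.

0.781 Ω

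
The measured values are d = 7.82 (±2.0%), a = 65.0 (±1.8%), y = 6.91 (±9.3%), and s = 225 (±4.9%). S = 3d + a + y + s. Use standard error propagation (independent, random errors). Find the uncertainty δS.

Each term contributes (cᵢ δxᵢ)² to (δS)²:
  (3·δd)² = 0.220;  (δa)² = 1.37;  (δy)² = 0.413;  (δs)² = 122
δS = √(124) = 11.1

11.1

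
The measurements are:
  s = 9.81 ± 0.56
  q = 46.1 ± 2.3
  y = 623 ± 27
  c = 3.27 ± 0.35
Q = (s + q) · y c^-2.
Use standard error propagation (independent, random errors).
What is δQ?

725

Let u = s + q = 55.9. δu = √(δs² + δq²) = √(0.314 + 5.29) = 2.37, so δu/u = 0.0423.
Q is then a monomial in u, y, c:
δQ/Q = √((δu/u)² + (1·δy/y)² + (-2·δc/c)²) = √(0.00179 + 0.00188 + 0.0458) = 0.222
Q = 3260, so δQ = 0.222 × 3260 = 725.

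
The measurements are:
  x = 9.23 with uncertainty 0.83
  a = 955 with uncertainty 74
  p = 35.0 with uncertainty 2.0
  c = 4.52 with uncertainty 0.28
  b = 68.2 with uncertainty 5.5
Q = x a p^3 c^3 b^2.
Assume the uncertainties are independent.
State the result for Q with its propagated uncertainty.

Q is a product of powers, so relative uncertainties combine in quadrature:
  (1·δx/x)² = (1×0.0899)² = 0.00809;  (1·δa/a)² = (1×0.0775)² = 0.00600;  (3·δp/p)² = (3×0.0571)² = 0.0294;  (3·δc/c)² = (3×0.0619)² = 0.0345;  (2·δb/b)² = (2×0.0806)² = 0.0260
δQ/Q = √(0.104) = 0.323
Q = 1.62e+14, so δQ = 0.323 × 1.62e+14 = 5.24e+13.

(1.62 ± 0.524) × 10^14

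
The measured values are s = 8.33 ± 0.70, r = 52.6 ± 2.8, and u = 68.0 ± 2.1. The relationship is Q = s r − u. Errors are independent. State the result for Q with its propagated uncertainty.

Let p = s·r = 438. δp/p = √((1·δs/s)² + (1·δr/r)²) = √(0.00706 + 0.00283) = 0.0995, so δp = 43.6.
Q = p − u: δQ = √(δp² + δu²) = √(1900 + 4.41) = 43.6
Q = 370.

370 ± 43.6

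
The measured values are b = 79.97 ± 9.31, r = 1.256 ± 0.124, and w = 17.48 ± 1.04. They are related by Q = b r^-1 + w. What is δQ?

Let p = b·r^-1 = 63.67. δp/p = √((1·δb/b)² + (-1·δr/r)²) = √(0.0136 + 0.00975) = 0.153, so δp = 9.72.
Q = p + w: δQ = √(δp² + δw²) = √(94.5 + 1.08) = 9.77

9.77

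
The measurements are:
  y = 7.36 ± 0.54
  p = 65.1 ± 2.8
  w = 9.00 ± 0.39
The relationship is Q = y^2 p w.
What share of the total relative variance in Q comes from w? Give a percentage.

(δQ/Q)² = (2·δy/y)² + (1·δp/p)² + (1·δw/w)²
  y term: (2×0.0734)² = 0.0215
  p term: (1×0.0430)² = 0.00185
  w term: (1×0.0433)² = 0.00188
Total = 0.0253. Share from w = 0.00188/0.0253 = 0.0743.

7.43%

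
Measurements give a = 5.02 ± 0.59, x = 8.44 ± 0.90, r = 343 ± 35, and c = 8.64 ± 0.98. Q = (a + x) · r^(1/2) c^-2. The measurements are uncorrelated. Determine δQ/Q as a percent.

24.6%

Let u = a + x = 13.5. δu = √(δa² + δx²) = √(0.348 + 0.810) = 1.08, so δu/u = 0.0800.
Q is then a monomial in u, r, c:
δQ/Q = √((δu/u)² + (½·δr/r)² + (-2·δc/c)²) = √(0.00639 + 0.00260 + 0.0515) = 0.246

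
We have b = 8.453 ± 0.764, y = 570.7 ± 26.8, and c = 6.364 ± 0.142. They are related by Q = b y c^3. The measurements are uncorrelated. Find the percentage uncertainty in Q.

For a monomial Q ∝ b, y, c^3, fractional errors add in quadrature:
  (1·δb/b)² = (1×0.0904)² = 0.00817;  (1·δy/y)² = (1×0.0470)² = 0.00221;  (3·δc/c)² = (3×0.0223)² = 0.00448
δQ/Q = √(0.0149) = 0.122

12.2%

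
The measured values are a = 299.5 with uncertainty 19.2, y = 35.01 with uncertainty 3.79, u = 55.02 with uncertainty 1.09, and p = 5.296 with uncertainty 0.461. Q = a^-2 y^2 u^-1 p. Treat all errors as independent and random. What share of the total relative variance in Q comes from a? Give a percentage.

(δQ/Q)² = (-2·δa/a)² + (2·δy/y)² + (-1·δu/u)² + (1·δp/p)²
  a term: (-2×0.0641)² = 0.0164
  y term: (2×0.108)² = 0.0469
  u term: (-1×0.0198)² = 0.000392
  p term: (1×0.0870)² = 0.00758
Total = 0.0713. Share from a = 0.0164/0.0713 = 0.231.

23.1%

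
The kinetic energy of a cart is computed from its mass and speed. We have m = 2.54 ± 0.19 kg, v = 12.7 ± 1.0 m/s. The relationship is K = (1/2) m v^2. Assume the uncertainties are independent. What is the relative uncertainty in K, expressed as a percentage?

17.4%

Since K is a product/quotient, work with relative uncertainties:
  (1·δm/m)² = (1×0.0748)² = 0.00560;  (2·δv/v)² = (2×0.0787)² = 0.0248
δK/K = √(0.0304) = 0.174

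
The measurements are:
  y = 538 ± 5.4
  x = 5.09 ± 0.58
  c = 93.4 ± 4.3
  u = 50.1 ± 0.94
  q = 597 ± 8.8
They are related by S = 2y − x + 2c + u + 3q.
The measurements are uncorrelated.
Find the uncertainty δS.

29.8

Each term contributes (cᵢ δxᵢ)² to (δS)²:
  (2·δy)² = 117;  (δx)² = 0.336;  (2·δc)² = 74.0;  (δu)² = 0.884;  (3·δq)² = 697
δS = √(889) = 29.8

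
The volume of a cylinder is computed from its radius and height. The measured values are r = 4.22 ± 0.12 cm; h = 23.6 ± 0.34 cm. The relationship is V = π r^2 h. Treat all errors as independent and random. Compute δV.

77.5 cm^3

Since V is a product/quotient, work with relative uncertainties:
  (2·δr/r)² = (2×0.0284)² = 0.00323;  (1·δh/h)² = (1×0.0144)² = 0.000208
δV/V = √(0.00344) = 0.0587
V = 1320 cm^3, so δV = 0.0587 × 1320 = 77.5 cm^3.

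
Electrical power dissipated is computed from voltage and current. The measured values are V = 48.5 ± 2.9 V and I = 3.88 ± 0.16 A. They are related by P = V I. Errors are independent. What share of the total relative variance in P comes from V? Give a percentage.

(δP/P)² = (1·δV/V)² + (1·δI/I)²
  V term: (1×0.0598)² = 0.00358
  I term: (1×0.0412)² = 0.00170
Total = 0.00528. Share from V = 0.00358/0.00528 = 0.678.

67.8%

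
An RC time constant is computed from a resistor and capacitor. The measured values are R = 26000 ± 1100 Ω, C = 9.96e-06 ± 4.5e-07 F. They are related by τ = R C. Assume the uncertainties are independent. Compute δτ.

τ is a product of powers, so relative uncertainties combine in quadrature:
  (1·δR/R)² = (1×0.0423)² = 0.00179;  (1·δC/C)² = (1×0.0452)² = 0.00204
δτ/τ = √(0.00383) = 0.0619
τ = 0.259 s, so δτ = 0.0619 × 0.259 = 0.0160 s.

0.0160 s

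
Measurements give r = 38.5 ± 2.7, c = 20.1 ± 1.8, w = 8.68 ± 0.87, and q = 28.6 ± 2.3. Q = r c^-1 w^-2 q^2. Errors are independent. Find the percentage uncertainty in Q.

For a monomial Q ∝ r, c^-1, w^-2, q^2, fractional errors add in quadrature:
  (1·δr/r)² = (1×0.0701)² = 0.00492;  (-1·δc/c)² = (-1×0.0896)² = 0.00802;  (-2·δw/w)² = (-2×0.100)² = 0.0402;  (2·δq/q)² = (2×0.0804)² = 0.0259
δQ/Q = √(0.0790) = 0.281

28.1%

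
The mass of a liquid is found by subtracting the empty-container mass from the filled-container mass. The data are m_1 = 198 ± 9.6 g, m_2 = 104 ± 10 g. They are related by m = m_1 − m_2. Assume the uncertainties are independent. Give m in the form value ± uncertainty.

94.0 ± 13.9 g

Sums and differences: (δm)² = Σ (cᵢ δxᵢ)².
  (δm_1)² = 92.2;  (δm_2)² = 100
δm = √(192) = 13.9 g
m = 94.0 g.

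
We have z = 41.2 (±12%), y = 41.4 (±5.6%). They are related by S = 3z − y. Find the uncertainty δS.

Each term contributes (cᵢ δxᵢ)² to (δS)²:
  (3·δz)² = 220;  (δy)² = 5.37
δS = √(225) = 15.0

15.0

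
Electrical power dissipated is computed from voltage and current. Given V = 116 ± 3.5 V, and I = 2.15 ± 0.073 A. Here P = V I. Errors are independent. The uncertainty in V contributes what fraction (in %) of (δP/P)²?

(δP/P)² = (1·δV/V)² + (1·δI/I)²
  V term: (1×0.0302)² = 0.000910
  I term: (1×0.0340)² = 0.00115
Total = 0.00206. Share from V = 0.000910/0.00206 = 0.441.

44.1%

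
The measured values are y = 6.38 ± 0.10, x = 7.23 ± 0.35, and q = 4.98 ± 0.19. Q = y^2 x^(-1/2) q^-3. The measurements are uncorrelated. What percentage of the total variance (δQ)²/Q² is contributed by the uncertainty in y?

6.70%

(δQ/Q)² = (2·δy/y)² + (−½·δx/x)² + (-3·δq/q)²
  y term: (2×0.0157)² = 0.000983
  x term: (-0.5×0.0484)² = 0.000586
  q term: (-3×0.0382)² = 0.0131
Total = 0.0147. Share from y = 0.000983/0.0147 = 0.0670.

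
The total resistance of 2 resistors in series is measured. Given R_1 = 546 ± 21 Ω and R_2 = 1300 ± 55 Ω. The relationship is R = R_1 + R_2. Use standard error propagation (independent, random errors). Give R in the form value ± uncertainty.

For a sum/difference, combine absolute errors in quadrature:
  (δR_1)² = 441;  (δR_2)² = 3020
δR = √(3470) = 58.9 Ω
R = 1850 Ω.

1850 ± 58.9 Ω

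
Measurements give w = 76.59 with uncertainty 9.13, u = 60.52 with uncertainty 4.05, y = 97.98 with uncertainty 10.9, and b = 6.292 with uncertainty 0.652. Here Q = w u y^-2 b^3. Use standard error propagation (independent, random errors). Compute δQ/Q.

Q is a product of powers, so relative uncertainties combine in quadrature:
  (1·δw/w)² = (1×0.119)² = 0.0142;  (1·δu/u)² = (1×0.0669)² = 0.00448;  (-2·δy/y)² = (-2×0.111)² = 0.0495;  (3·δb/b)² = (3×0.104)² = 0.0966
δQ/Q = √(0.165) = 0.406

0.406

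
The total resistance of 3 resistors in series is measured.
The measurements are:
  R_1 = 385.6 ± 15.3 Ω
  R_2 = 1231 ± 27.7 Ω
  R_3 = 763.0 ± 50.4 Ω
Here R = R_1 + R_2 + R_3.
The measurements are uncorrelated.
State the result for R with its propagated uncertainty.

For a sum/difference, combine absolute errors in quadrature:
  (δR_1)² = 234;  (δR_2)² = 767;  (δR_3)² = 2540
δR = √(3540) = 59.5 Ω
R = 2380 Ω.

2380 ± 59.5 Ω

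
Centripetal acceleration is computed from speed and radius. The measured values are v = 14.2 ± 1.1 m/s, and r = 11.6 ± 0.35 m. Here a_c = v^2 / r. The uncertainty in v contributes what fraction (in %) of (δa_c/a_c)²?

96.3%

(δa_c/a_c)² = (2·δv/v)² + (-1·δr/r)²
  v term: (2×0.0775)² = 0.0240
  r term: (-1×0.0302)² = 0.000910
Total = 0.0249. Share from v = 0.0240/0.0249 = 0.963.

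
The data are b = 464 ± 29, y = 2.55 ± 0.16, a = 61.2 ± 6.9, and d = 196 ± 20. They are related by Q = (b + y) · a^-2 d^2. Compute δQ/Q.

0.310

Let u = b + y = 467. δu = √(δb² + δy²) = √(841 + 0.0256) = 29.0, so δu/u = 0.0622.
Q is then a monomial in u, a, d:
δQ/Q = √((δu/u)² + (-2·δa/a)² + (2·δd/d)²) = √(0.00386 + 0.0508 + 0.0416) = 0.310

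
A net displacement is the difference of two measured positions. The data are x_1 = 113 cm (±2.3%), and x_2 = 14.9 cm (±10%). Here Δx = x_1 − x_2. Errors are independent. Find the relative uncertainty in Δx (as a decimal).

0.0305

Each term contributes (cᵢ δxᵢ)² to (δΔx)²:
  (δx_1)² = 6.75;  (δx_2)² = 2.22
δΔx = √(8.97) = 3.00 cm
Δx = 98.1 cm, so δΔx/Δx = 3.00/98.1 = 0.0305.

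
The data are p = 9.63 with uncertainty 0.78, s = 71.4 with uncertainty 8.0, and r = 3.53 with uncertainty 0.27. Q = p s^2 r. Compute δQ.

Each factor contributes (exponent × relative error)² to (δQ/Q)²:
  (1·δp/p)² = (1×0.0810)² = 0.00656;  (2·δs/s)² = (2×0.112)² = 0.0502;  (1·δr/r)² = (1×0.0765)² = 0.00585
δQ/Q = √(0.0626) = 0.250
Q = 1.73e+05, so δQ = 0.250 × 1.73e+05 = 43400.

43400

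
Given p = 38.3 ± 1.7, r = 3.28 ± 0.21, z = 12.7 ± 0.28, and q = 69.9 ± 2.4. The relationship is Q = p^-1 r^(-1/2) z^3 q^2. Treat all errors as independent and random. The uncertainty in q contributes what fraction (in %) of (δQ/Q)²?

(δQ/Q)² = (-1·δp/p)² + (−½·δr/r)² + (3·δz/z)² + (2·δq/q)²
  p term: (-1×0.0444)² = 0.00197
  r term: (-0.5×0.0640)² = 0.00102
  z term: (3×0.0220)² = 0.00437
  q term: (2×0.0343)² = 0.00472
Total = 0.0121. Share from q = 0.00472/0.0121 = 0.390.

39.0%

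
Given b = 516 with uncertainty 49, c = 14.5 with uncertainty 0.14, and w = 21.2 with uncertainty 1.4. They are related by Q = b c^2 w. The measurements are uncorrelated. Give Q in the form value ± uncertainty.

Each factor contributes (exponent × relative error)² to (δQ/Q)²:
  (1·δb/b)² = (1×0.0950)² = 0.00902;  (2·δc/c)² = (2×0.00966)² = 0.000373;  (1·δw/w)² = (1×0.0660)² = 0.00436
δQ/Q = √(0.0138) = 0.117
Q = 2.3e+06, so δQ = 0.117 × 2.3e+06 = 2.7e+05.

(2.30 ± 0.270) × 10^6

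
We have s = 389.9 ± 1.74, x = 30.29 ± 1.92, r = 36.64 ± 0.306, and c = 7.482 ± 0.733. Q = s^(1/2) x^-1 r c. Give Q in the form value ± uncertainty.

Products/powers → add relative errors in quadrature, weighted by exponent:
  (½·δs/s)² = (0.5×0.00446)² = 4.98e-06;  (-1·δx/x)² = (-1×0.0634)² = 0.00402;  (1·δr/r)² = (1×0.00835)² = 6.97e-05;  (1·δc/c)² = (1×0.0980)² = 0.00960
δQ/Q = √(0.0137) = 0.117
Q = 178.7, so δQ = 0.117 × 178.7 = 20.9.

178.7 ± 20.9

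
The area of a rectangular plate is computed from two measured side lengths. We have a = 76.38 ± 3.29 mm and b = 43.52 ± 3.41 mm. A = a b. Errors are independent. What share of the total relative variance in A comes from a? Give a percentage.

23.2%

(δA/A)² = (1·δa/a)² + (1·δb/b)²
  a term: (1×0.0431)² = 0.00186
  b term: (1×0.0784)² = 0.00614
Total = 0.00799. Share from a = 0.00186/0.00799 = 0.232.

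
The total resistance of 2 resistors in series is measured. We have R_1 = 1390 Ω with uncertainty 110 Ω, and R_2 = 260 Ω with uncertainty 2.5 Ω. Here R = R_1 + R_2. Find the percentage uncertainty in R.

6.67%

Sums and differences: (δR)² = Σ (cᵢ δxᵢ)².
  (δR_1)² = 12100;  (δR_2)² = 6.25
δR = √(12100) = 110 Ω
R = 1650 Ω, so δR/R = 110/1650 = 0.0667.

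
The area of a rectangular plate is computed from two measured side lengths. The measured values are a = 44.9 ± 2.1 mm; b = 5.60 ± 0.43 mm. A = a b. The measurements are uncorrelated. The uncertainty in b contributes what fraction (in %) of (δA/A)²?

(δA/A)² = (1·δa/a)² + (1·δb/b)²
  a term: (1×0.0468)² = 0.00219
  b term: (1×0.0768)² = 0.00590
Total = 0.00808. Share from b = 0.00590/0.00808 = 0.729.

72.9%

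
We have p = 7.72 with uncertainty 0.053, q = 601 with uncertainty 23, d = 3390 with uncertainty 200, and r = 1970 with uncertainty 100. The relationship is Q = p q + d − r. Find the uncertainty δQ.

Let w = p·q = 4640. δw/w = √((1·δp/p)² + (1·δq/q)²) = √(4.71e-05 + 0.00146) = 0.0389, so δw = 180.
Q = w + d − r: δQ = √(δw² + δd² + δr²) = √(32500 + 40000 + 10000) = 287

287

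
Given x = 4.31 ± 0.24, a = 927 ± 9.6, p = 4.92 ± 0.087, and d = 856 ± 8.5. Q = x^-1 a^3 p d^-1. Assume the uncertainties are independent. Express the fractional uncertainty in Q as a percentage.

Relative error in a monomial: (δQ/Q)² = Σ (nᵢ · δxᵢ/xᵢ)².
  (-1·δx/x)² = (-1×0.0557)² = 0.00310;  (3·δa/a)² = (3×0.0104)² = 0.000965;  (1·δp/p)² = (1×0.0177)² = 0.000313;  (-1·δd/d)² = (-1×0.00993)² = 9.86e-05
δQ/Q = √(0.00448) = 0.0669

6.69%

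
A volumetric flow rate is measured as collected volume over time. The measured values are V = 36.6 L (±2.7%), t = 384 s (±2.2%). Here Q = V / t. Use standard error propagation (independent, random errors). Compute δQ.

For a monomial Q ∝ V, t^-1, fractional errors add in quadrature:
  (1·δV/V)² = (1×0.0270)² = 0.000729;  (-1·δt/t)² = (-1×0.0220)² = 0.000484
δQ/Q = √(0.00121) = 0.0348
Q = 0.0953 L/s, so δQ = 0.0348 × 0.0953 = 0.00332 L/s.

0.00332 L/s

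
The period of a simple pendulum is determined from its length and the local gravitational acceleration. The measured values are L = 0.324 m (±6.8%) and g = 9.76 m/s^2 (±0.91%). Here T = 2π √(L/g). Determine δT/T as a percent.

3.43%

T is a product of powers, so relative uncertainties combine in quadrature:
  (½·δL/L)² = (0.5×0.0680)² = 0.00116;  (−½·δg/g)² = (-0.5×0.00910)² = 2.07e-05
δT/T = √(0.00118) = 0.0343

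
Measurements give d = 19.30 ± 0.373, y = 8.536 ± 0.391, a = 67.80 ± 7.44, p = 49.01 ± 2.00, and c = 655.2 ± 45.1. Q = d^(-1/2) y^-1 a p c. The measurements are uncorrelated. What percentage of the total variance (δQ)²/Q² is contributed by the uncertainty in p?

(δQ/Q)² = (−½·δd/d)² + (-1·δy/y)² + (1·δa/a)² + (1·δp/p)² + (1·δc/c)²
  d term: (-0.5×0.0193)² = 9.34e-05
  y term: (-1×0.0458)² = 0.00210
  a term: (1×0.110)² = 0.0120
  p term: (1×0.0408)² = 0.00167
  c term: (1×0.0688)² = 0.00474
Total = 0.0206. Share from p = 0.00167/0.0206 = 0.0807.

8.07%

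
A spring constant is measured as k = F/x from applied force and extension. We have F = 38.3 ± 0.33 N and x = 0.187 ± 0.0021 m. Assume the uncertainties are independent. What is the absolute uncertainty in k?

For a monomial k ∝ F, x^-1, fractional errors add in quadrature:
  (1·δF/F)² = (1×0.00862)² = 7.42e-05;  (-1·δx/x)² = (-1×0.0112)² = 0.000126
δk/k = √(0.000200) = 0.0142
k = 205 N/m, so δk = 0.0142 × 205 = 2.90 N/m.

2.90 N/m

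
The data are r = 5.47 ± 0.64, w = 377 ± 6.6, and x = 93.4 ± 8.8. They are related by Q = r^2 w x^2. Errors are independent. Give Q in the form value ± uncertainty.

Products/powers → add relative errors in quadrature, weighted by exponent:
  (2·δr/r)² = (2×0.117)² = 0.0548;  (1·δw/w)² = (1×0.0175)² = 0.000306;  (2·δx/x)² = (2×0.0942)² = 0.0355
δQ/Q = √(0.0906) = 0.301
Q = 9.84e+07, so δQ = 0.301 × 9.84e+07 = 2.96e+07.

(9.84 ± 2.96) × 10^7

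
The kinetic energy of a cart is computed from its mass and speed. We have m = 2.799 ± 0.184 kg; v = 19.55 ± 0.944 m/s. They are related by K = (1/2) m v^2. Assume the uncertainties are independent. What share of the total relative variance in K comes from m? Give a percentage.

(δK/K)² = (1·δm/m)² + (2·δv/v)²
  m term: (1×0.0657)² = 0.00432
  v term: (2×0.0483)² = 0.00933
Total = 0.0136. Share from m = 0.00432/0.0136 = 0.317.

31.7%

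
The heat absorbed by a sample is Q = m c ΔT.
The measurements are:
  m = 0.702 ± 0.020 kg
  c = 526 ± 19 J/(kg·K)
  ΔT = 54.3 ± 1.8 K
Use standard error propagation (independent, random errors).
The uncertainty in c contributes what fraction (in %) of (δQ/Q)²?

40.6%

(δQ/Q)² = (1·δm/m)² + (1·δc/c)² + (1·δΔT/ΔT)²
  m term: (1×0.0285)² = 0.000812
  c term: (1×0.0361)² = 0.00130
  ΔT term: (1×0.0331)² = 0.00110
Total = 0.00322. Share from c = 0.00130/0.00322 = 0.406.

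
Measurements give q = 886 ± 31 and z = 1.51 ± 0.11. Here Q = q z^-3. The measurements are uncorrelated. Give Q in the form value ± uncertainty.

257 ± 57.0

Q is a product of powers, so relative uncertainties combine in quadrature:
  (1·δq/q)² = (1×0.0350)² = 0.00122;  (-3·δz/z)² = (-3×0.0728)² = 0.0478
δQ/Q = √(0.0490) = 0.221
Q = 257, so δQ = 0.221 × 257 = 57.0.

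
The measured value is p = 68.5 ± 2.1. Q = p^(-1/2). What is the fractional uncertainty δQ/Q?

Q is a product of powers, so relative uncertainties combine in quadrature:
  (−½·δp/p)² = (-0.5×0.0307)² = 0.000235
δQ/Q = √(0.000235) = 0.0153

0.0153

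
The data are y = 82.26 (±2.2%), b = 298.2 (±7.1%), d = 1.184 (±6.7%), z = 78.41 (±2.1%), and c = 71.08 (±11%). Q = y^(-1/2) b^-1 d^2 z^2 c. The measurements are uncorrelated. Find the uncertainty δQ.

Relative error in a monomial: (δQ/Q)² = Σ (nᵢ · δxᵢ/xᵢ)².
  (−½·δy/y)² = (-0.5×0.0220)² = 0.000121;  (-1·δb/b)² = (-1×0.0710)² = 0.00504;  (2·δd/d)² = (2×0.0670)² = 0.0180;  (2·δz/z)² = (2×0.0210)² = 0.00176;  (1·δc/c)² = (1×0.110)² = 0.0121
δQ/Q = √(0.0370) = 0.192
Q = 226.5, so δQ = 0.192 × 226.5 = 43.6.

43.6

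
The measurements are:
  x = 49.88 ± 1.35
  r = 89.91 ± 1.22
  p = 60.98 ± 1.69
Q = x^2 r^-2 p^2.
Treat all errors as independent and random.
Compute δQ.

Products/powers → add relative errors in quadrature, weighted by exponent:
  (2·δx/x)² = (2×0.0271)² = 0.00293;  (-2·δr/r)² = (-2×0.0136)² = 0.000736;  (2·δp/p)² = (2×0.0277)² = 0.00307
δQ/Q = √(0.00674) = 0.0821
Q = 1144, so δQ = 0.0821 × 1144 = 94.0.

94.0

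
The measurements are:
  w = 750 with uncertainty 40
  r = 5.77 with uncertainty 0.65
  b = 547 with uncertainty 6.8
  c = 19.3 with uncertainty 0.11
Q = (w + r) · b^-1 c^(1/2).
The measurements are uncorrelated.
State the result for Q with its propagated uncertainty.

Let u = w + r = 756. δu = √(δw² + δr²) = √(1600 + 0.423) = 40.0, so δu/u = 0.0529.
Q is then a monomial in u, b, c:
δQ/Q = √((δu/u)² + (-1·δb/b)² + (½·δc/c)²) = √(0.00280 + 0.000155 + 8.12e-06) = 0.0544
Q = 6.07, so δQ = 0.0544 × 6.07 = 0.330.

6.07 ± 0.330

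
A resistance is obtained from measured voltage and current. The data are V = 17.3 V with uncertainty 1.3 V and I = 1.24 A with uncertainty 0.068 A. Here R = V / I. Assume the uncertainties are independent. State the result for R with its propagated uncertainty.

14.0 ± 1.30 Ω

Products/powers → add relative errors in quadrature, weighted by exponent:
  (1·δV/V)² = (1×0.0751)² = 0.00565;  (-1·δI/I)² = (-1×0.0548)² = 0.00301
δR/R = √(0.00865) = 0.0930
R = 14.0 Ω, so δR = 0.0930 × 14.0 = 1.30 Ω.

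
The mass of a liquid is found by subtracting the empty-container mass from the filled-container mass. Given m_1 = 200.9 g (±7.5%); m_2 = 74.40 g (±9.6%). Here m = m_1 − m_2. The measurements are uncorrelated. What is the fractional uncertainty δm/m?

0.132

Sums and differences: (δm)² = Σ (cᵢ δxᵢ)².
  (δm_1)² = 227;  (δm_2)² = 51.0
δm = √(278) = 16.7 g
m = 126.5 g, so δm/m = 16.7/126.5 = 0.132.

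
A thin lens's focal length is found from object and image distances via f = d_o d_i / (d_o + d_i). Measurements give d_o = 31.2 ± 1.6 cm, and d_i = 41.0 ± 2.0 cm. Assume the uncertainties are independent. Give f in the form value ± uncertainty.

∂f/∂d_o = (d_i/(d_o+d_i))² = 0.322;  ∂f/∂d_i = (d_o/(d_o+d_i))² = 0.187
δf = √((∂f/∂d_o · δd_o)² + (∂f/∂d_i · δd_i)²) = √(0.266 + 0.139) = 0.637 cm
f = 17.7 cm.

17.7 ± 0.637 cm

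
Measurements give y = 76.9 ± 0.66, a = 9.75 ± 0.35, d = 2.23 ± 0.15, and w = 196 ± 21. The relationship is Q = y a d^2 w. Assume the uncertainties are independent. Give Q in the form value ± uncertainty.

Each factor contributes (exponent × relative error)² to (δQ/Q)²:
  (1·δy/y)² = (1×0.00858)² = 7.37e-05;  (1·δa/a)² = (1×0.0359)² = 0.00129;  (2·δd/d)² = (2×0.0673)² = 0.0181;  (1·δw/w)² = (1×0.107)² = 0.0115
δQ/Q = √(0.0309) = 0.176
Q = 7.31e+05, so δQ = 0.176 × 7.31e+05 = 1.29e+05.

(7.31 ± 1.29) × 10^5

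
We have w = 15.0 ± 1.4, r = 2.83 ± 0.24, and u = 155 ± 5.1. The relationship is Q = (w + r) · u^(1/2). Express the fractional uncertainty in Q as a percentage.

Let h = w + r = 17.8. δh = √(δw² + δr²) = √(1.96 + 0.0576) = 1.42, so δh/h = 0.0797.
Q is then a monomial in h, u:
δQ/Q = √((δh/h)² + (½·δu/u)²) = √(0.00635 + 0.000271) = 0.0813

8.13%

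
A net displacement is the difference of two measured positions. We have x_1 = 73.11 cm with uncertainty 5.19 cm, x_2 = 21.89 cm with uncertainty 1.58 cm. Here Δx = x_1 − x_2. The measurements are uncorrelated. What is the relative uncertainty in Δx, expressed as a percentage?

For a sum/difference, combine absolute errors in quadrature:
  (δx_1)² = 26.9;  (δx_2)² = 2.50
δΔx = √(29.4) = 5.43 cm
Δx = 51.22 cm, so δΔx/Δx = 5.43/51.22 = 0.106.

10.6%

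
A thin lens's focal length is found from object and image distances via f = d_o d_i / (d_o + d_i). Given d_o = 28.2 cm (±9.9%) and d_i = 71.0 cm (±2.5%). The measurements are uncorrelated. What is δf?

∂f/∂d_o = (d_i/(d_o+d_i))² = 0.512;  ∂f/∂d_i = (d_o/(d_o+d_i))² = 0.0808
δf = √((∂f/∂d_o · δd_o)² + (∂f/∂d_i · δd_i)²) = √(2.05 + 0.0206) = 1.44 cm

1.44 cm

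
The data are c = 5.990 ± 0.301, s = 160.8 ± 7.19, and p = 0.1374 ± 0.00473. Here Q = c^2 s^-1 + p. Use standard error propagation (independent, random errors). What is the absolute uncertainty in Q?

0.0250

Let w = c^2·s^-1 = 0.2231. δw/w = √((2·δc/c)² + (-1·δs/s)²) = √(0.0101 + 0.00200) = 0.110, so δw = 0.0245.
Q = w + p: δQ = √(δw² + δp²) = √(0.000602 + 2.24e-05) = 0.0250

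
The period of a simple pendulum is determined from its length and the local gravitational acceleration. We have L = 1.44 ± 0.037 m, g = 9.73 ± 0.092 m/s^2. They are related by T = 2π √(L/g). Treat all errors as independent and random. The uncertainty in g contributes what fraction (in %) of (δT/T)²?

(δT/T)² = (½·δL/L)² + (−½·δg/g)²
  L term: (0.5×0.0257)² = 0.000165
  g term: (-0.5×0.00946)² = 2.24e-05
Total = 0.000187. Share from g = 2.24e-05/0.000187 = 0.119.

11.9%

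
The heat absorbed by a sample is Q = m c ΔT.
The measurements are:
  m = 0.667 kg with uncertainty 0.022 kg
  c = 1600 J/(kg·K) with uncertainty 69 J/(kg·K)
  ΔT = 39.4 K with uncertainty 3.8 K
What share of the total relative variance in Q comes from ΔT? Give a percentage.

75.9%

(δQ/Q)² = (1·δm/m)² + (1·δc/c)² + (1·δΔT/ΔT)²
  m term: (1×0.0330)² = 0.00109
  c term: (1×0.0431)² = 0.00186
  ΔT term: (1×0.0964)² = 0.00930
Total = 0.0122. Share from ΔT = 0.00930/0.0122 = 0.759.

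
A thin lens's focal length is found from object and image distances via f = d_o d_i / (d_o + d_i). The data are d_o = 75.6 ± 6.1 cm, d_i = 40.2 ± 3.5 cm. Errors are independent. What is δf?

∂f/∂d_o = (d_i/(d_o+d_i))² = 0.121;  ∂f/∂d_i = (d_o/(d_o+d_i))² = 0.426
δf = √((∂f/∂d_o · δd_o)² + (∂f/∂d_i · δd_i)²) = √(0.540 + 2.23) = 1.66 cm

1.66 cm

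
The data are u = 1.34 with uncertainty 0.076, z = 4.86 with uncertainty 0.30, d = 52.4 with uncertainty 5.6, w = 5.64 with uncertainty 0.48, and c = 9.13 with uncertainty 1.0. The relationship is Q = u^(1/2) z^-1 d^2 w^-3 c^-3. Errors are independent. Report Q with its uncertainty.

Q is a product of powers, so relative uncertainties combine in quadrature:
  (½·δu/u)² = (0.5×0.0567)² = 0.000804;  (-1·δz/z)² = (-1×0.0617)² = 0.00381;  (2·δd/d)² = (2×0.107)² = 0.0457;  (-3·δw/w)² = (-3×0.0851)² = 0.0652;  (-3·δc/c)² = (-3×0.110)² = 0.108
δQ/Q = √(0.223) = 0.473
Q = 0.00479, so δQ = 0.473 × 0.00479 = 0.00226.

0.00479 ± 0.00226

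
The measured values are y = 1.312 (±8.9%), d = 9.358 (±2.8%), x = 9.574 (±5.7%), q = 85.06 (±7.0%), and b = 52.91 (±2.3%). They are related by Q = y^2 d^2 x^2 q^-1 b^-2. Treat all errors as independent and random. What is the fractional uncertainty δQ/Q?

Products/powers → add relative errors in quadrature, weighted by exponent:
  (2·δy/y)² = (2×0.0890)² = 0.0317;  (2·δd/d)² = (2×0.0280)² = 0.00314;  (2·δx/x)² = (2×0.0570)² = 0.0130;  (-1·δq/q)² = (-1×0.0700)² = 0.00490;  (-2·δb/b)² = (-2×0.0230)² = 0.00212
δQ/Q = √(0.0548) = 0.234

0.234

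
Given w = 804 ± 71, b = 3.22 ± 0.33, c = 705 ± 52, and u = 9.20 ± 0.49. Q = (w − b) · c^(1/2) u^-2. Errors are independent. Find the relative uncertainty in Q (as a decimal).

0.143

Let h = w − b = 801. δh = √(δw² + δb²) = √(5040 + 0.109) = 71.0, so δh/h = 0.0887.
Q is then a monomial in h, c, u:
δQ/Q = √((δh/h)² + (½·δc/c)² + (-2·δu/u)²) = √(0.00786 + 0.00136 + 0.0113) = 0.143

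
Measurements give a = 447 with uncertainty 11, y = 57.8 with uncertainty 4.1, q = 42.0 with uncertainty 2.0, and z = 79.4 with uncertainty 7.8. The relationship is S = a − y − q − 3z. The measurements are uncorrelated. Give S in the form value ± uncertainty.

109 ± 26.3

Absolute uncertainties add in quadrature for a linear combination:
  (δa)² = 121;  (δy)² = 16.8;  (δq)² = 4.00;  (3·δz)² = 548
δS = √(689) = 26.3
S = 109.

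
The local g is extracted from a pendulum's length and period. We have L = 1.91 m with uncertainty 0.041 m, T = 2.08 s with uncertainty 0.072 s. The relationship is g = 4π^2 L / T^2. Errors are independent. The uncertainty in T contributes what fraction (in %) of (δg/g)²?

91.2%

(δg/g)² = (1·δL/L)² + (-2·δT/T)²
  L term: (1×0.0215)² = 0.000461
  T term: (-2×0.0346)² = 0.00479
Total = 0.00525. Share from T = 0.00479/0.00525 = 0.912.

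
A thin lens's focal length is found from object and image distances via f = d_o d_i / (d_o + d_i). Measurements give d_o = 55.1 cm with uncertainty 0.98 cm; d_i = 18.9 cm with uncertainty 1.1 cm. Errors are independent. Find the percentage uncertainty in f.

∂f/∂d_o = (d_i/(d_o+d_i))² = 0.0652;  ∂f/∂d_i = (d_o/(d_o+d_i))² = 0.554
δf = √((∂f/∂d_o · δd_o)² + (∂f/∂d_i · δd_i)²) = √(0.00409 + 0.372) = 0.613 cm
f = 14.1 cm, so δf/f = 0.613/14.1 = 0.0436.

4.36%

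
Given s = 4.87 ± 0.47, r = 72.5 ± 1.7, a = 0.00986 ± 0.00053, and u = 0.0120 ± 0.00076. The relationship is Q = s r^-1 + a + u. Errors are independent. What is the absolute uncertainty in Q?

0.00674

Let p = s·r^-1 = 0.0672. δp/p = √((1·δs/s)² + (-1·δr/r)²) = √(0.00931 + 0.000550) = 0.0993, so δp = 0.00667.
Q = p + a + u: δQ = √(δp² + δa² + δu²) = √(4.45e-05 + 2.81e-07 + 5.78e-07) = 0.00674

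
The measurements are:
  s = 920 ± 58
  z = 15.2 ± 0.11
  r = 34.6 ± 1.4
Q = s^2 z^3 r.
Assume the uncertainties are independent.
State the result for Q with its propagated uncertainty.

Products/powers → add relative errors in quadrature, weighted by exponent:
  (2·δs/s)² = (2×0.0630)² = 0.0159;  (3·δz/z)² = (3×0.00724)² = 0.000471;  (1·δr/r)² = (1×0.0405)² = 0.00164
δQ/Q = √(0.0180) = 0.134
Q = 1.03e+11, so δQ = 0.134 × 1.03e+11 = 1.38e+10.

(1.03 ± 0.138) × 10^11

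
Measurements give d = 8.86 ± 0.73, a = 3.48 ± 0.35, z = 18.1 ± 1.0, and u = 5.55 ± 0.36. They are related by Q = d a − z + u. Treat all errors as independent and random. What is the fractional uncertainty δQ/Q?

Let p = d·a = 30.8. δp/p = √((1·δd/d)² + (1·δa/a)²) = √(0.00679 + 0.0101) = 0.130, so δp = 4.01.
Q = p − z + u: δQ = √(δp² + δz² + δu²) = √(16.1 + 1.00 + 0.130) = 4.15
Q = 18.3, so δQ/Q = 4.15/18.3 = 0.227.

0.227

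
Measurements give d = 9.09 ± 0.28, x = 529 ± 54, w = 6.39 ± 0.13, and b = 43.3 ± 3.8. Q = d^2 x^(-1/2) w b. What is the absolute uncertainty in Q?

120

Since Q is a product/quotient, work with relative uncertainties:
  (2·δd/d)² = (2×0.0308)² = 0.00380;  (−½·δx/x)² = (-0.5×0.102)² = 0.00261;  (1·δw/w)² = (1×0.0203)² = 0.000414;  (1·δb/b)² = (1×0.0878)² = 0.00770
δQ/Q = √(0.0145) = 0.120
Q = 994, so δQ = 0.120 × 994 = 120.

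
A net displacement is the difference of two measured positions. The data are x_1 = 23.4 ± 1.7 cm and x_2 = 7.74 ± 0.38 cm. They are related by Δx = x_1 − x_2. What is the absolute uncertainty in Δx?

Δx is a linear combination, so absolute uncertainties add in quadrature:
  (δx_1)² = 2.89;  (δx_2)² = 0.144
δΔx = √(3.03) = 1.74 cm

1.74 cm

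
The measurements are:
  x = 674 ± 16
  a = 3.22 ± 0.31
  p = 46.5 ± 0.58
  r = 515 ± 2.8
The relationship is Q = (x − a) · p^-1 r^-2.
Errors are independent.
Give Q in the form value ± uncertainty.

(5.44 ± 0.158) × 10^-5

Let u = x − a = 671. δu = √(δx² + δa²) = √(256 + 0.0961) = 16.0, so δu/u = 0.0239.
Q is then a monomial in u, p, r:
δQ/Q = √((δu/u)² + (-1·δp/p)² + (-2·δr/r)²) = √(0.000569 + 0.000156 + 0.000118) = 0.0290
Q = 5.44e-05, so δQ = 0.0290 × 5.44e-05 = 1.58e-06.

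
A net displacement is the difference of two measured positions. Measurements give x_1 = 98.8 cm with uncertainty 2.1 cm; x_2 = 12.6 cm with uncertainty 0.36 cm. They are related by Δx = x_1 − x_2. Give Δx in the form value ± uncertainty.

86.2 ± 2.13 cm

For a sum/difference, combine absolute errors in quadrature:
  (δx_1)² = 4.41;  (δx_2)² = 0.130
δΔx = √(4.54) = 2.13 cm
Δx = 86.2 cm.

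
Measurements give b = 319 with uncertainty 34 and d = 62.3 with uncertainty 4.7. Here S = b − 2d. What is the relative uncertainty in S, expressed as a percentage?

S is a linear combination, so absolute uncertainties add in quadrature:
  (δb)² = 1160;  (2·δd)² = 88.4
δS = √(1240) = 35.3
S = 194, so δS/S = 35.3/194 = 0.181.

18.1%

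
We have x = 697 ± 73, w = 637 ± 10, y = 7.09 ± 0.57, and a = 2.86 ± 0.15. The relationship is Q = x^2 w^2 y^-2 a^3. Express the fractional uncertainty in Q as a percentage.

Relative error in a monomial: (δQ/Q)² = Σ (nᵢ · δxᵢ/xᵢ)².
  (2·δx/x)² = (2×0.105)² = 0.0439;  (2·δw/w)² = (2×0.0157)² = 0.000986;  (-2·δy/y)² = (-2×0.0804)² = 0.0259;  (3·δa/a)² = (3×0.0524)² = 0.0248
δQ/Q = √(0.0955) = 0.309

30.9%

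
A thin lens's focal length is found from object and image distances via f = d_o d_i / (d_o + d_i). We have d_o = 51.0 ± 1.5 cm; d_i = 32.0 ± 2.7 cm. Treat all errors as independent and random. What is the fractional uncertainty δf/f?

∂f/∂d_o = (d_i/(d_o+d_i))² = 0.149;  ∂f/∂d_i = (d_o/(d_o+d_i))² = 0.378
δf = √((∂f/∂d_o · δd_o)² + (∂f/∂d_i · δd_i)²) = √(0.0497 + 1.04) = 1.04 cm
f = 19.7 cm, so δf/f = 1.04/19.7 = 0.0531.

0.0531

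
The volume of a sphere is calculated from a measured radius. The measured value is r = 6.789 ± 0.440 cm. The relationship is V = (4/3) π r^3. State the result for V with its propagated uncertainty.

1311 ± 255 cm^3

Since V is a product/quotient, work with relative uncertainties:
  (3·δr/r)² = (3×0.0648)² = 0.0378
δV/V = √(0.0378) = 0.194
V = 1311 cm^3, so δV = 0.194 × 1311 = 255 cm^3.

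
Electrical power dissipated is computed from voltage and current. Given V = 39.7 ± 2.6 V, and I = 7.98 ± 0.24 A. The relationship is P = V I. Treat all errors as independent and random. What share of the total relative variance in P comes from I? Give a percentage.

(δP/P)² = (1·δV/V)² + (1·δI/I)²
  V term: (1×0.0655)² = 0.00429
  I term: (1×0.0301)² = 0.000905
Total = 0.00519. Share from I = 0.000905/0.00519 = 0.174.

17.4%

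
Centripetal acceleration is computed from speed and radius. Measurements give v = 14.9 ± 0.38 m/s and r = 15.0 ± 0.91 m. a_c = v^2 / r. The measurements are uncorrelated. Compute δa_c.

1.17 m/s^2

For a monomial a_c ∝ v^2, r^-1, fractional errors add in quadrature:
  (2·δv/v)² = (2×0.0255)² = 0.00260;  (-1·δr/r)² = (-1×0.0607)² = 0.00368
δa_c/a_c = √(0.00628) = 0.0793
a_c = 14.8 m/s^2, so δa_c = 0.0793 × 14.8 = 1.17 m/s^2.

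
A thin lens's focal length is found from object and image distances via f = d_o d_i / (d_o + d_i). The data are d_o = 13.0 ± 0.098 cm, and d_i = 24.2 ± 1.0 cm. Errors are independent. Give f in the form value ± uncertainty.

8.46 ± 0.129 cm

∂f/∂d_o = (d_i/(d_o+d_i))² = 0.423;  ∂f/∂d_i = (d_o/(d_o+d_i))² = 0.122
δf = √((∂f/∂d_o · δd_o)² + (∂f/∂d_i · δd_i)²) = √(0.00172 + 0.0149) = 0.129 cm
f = 8.46 cm.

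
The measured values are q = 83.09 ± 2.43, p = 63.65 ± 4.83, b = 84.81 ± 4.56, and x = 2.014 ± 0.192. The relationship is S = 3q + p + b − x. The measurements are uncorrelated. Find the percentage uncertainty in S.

2.49%

Sums and differences: (δS)² = Σ (cᵢ δxᵢ)².
  (3·δq)² = 53.1;  (δp)² = 23.3;  (δb)² = 20.8;  (δx)² = 0.0369
δS = √(97.3) = 9.86
S = 395.7, so δS/S = 9.86/395.7 = 0.0249.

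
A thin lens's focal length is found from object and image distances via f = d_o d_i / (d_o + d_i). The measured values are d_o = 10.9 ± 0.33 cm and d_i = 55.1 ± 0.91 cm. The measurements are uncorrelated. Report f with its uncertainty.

∂f/∂d_o = (d_i/(d_o+d_i))² = 0.697;  ∂f/∂d_i = (d_o/(d_o+d_i))² = 0.0273
δf = √((∂f/∂d_o · δd_o)² + (∂f/∂d_i · δd_i)²) = √(0.0529 + 0.000616) = 0.231 cm
f = 9.10 cm.

9.10 ± 0.231 cm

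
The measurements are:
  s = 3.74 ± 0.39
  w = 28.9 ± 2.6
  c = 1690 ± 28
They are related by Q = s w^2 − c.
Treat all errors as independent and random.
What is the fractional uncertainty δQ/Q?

Let p = s·w^2 = 3120. δp/p = √((1·δs/s)² + (2·δw/w)²) = √(0.0109 + 0.0324) = 0.208, so δp = 650.
Q = p − c: δQ = √(δp² + δc²) = √(4.22e+05 + 784) = 650
Q = 1430, so δQ/Q = 650/1430 = 0.454.

0.454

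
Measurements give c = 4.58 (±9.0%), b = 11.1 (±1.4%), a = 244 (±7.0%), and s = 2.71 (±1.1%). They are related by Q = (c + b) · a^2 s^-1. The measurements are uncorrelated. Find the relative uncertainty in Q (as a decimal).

0.143

Let u = c + b = 15.7. δu = √(δc² + δb²) = √(0.170 + 0.0241) = 0.441, so δu/u = 0.0281.
Q is then a monomial in u, a, s:
δQ/Q = √((δu/u)² + (2·δa/a)² + (-1·δs/s)²) = √(0.000789 + 0.0196 + 0.000121) = 0.143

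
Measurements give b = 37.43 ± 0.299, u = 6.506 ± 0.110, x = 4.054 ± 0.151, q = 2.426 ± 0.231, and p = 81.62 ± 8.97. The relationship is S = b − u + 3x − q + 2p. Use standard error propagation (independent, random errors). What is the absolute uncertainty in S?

Each term contributes (cᵢ δxᵢ)² to (δS)²:
  (δb)² = 0.0894;  (δu)² = 0.0121;  (3·δx)² = 0.205;  (δq)² = 0.0534;  (2·δp)² = 322
δS = √(322) = 18.0

18.0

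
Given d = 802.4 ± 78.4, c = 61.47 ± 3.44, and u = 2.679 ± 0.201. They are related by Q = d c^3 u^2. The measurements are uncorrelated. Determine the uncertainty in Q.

3.28e+08

Since Q is a product/quotient, work with relative uncertainties:
  (1·δd/d)² = (1×0.0977)² = 0.00955;  (3·δc/c)² = (3×0.0560)² = 0.0282;  (2·δu/u)² = (2×0.0750)² = 0.0225
δQ/Q = √(0.0602) = 0.245
Q = 1.338e+09, so δQ = 0.245 × 1.338e+09 = 3.28e+08.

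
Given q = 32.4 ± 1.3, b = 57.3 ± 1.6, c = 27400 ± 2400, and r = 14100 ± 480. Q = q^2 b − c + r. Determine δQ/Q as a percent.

12.1%

Let p = q^2·b = 60200. δp/p = √((2·δq/q)² + (1·δb/b)²) = √(0.00644 + 0.000780) = 0.0850, so δp = 5110.
Q = p − c + r: δQ = √(δp² + δc² + δr²) = √(2.61e+07 + 5.76e+06 + 2.3e+05) = 5670
Q = 46900, so δQ/Q = 5670/46900 = 0.121.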